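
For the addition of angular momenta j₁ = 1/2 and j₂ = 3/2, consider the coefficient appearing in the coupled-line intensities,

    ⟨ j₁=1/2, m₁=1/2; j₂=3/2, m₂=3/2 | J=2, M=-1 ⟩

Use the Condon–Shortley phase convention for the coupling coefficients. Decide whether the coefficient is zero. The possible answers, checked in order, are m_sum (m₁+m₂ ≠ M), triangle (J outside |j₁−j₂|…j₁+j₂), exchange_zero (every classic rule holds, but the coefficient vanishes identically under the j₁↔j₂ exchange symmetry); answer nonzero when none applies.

m_sum

m-sum: m₁+m₂ = 1/2+3/2 = 2, M = -1  ✗ ⇒ coefficient is 0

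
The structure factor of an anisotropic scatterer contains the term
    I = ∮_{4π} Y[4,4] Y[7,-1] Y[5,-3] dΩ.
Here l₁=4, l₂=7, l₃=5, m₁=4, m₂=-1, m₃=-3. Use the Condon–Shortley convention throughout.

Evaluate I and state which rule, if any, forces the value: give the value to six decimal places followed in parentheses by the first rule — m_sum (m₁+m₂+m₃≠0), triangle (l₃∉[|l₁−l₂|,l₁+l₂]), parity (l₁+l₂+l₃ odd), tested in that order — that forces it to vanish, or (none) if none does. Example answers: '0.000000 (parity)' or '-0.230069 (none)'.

0.073615 (none)

Rules hold: Σm=0, L=16 even, 3≤5≤11.
N = 9·15·11 = 1485
Δ = 6!·2!·8!/17! = 1/6126120
Racah Σ t=2..4: t=2:+1/69120 t=3:−1/20736 t=4:+1/69120 = -1/51840
⇒ 3j(4 7 5; 0 0 0)² = 280/21879, sgn +1
Racah Σ t=0..0: t=0:+1/2073600 = 1/2073600
⇒ 3j(4 7 5; 4 -1 -3)² = 392/109395, sgn +1
4πI² = N·(3j₀)²·(3jₘ)² = 109760/1611753
I = +1·√(0.0680998/4π) = 0.07361526
No selection rule forces the value: the integral is nonzero (none).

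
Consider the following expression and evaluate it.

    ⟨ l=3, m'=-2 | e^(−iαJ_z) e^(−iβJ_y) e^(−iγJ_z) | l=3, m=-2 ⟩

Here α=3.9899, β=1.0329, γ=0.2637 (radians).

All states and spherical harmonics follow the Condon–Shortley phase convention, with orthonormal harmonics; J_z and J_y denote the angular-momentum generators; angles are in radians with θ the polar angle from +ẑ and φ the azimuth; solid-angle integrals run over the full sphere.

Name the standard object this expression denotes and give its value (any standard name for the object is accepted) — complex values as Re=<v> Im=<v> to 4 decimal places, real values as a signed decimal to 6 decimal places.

Wigner D-matrix element, Re=0.1609 Im=-0.2102

This is a Wigner D-matrix element — the rotation-matrix element ⟨l m'| R(α,β,γ) |l m⟩ in the angular-momentum basis.
D^3_{-2,-2}(3.9899,1.0329,0.2637) = e^{-i·-2·3.9899}·d^3_{-2,-2}(1.0329)·e^{-i·-2·0.2637}. Compute d first:
c=cos(1.032900/2)=0.869578, s=sin(1.032900/2)=0.493796; N=√[1·120·1·120]=120.000000
k: max(0,(-2)−(-2))=0 … min(3+(-2),3−(-2))=1
  k=0: (−1)^0·120.0000/(120)·0.8696^6·0.4938^0 = +0.432365
  k=1: (−1)^1·120.0000/(24)·0.8696^4·0.4938^2 = -0.697106
d^3_{-2,-2}(1.0329) = +0.432365 -0.697106 = -0.264742
Phases: e^{-i·(-2)·3.9899}=-0.125487+0.992095i, e^{-i·(-2)·0.2637}=+0.864119+0.503288i ⇒ D=+0.160896-0.210240i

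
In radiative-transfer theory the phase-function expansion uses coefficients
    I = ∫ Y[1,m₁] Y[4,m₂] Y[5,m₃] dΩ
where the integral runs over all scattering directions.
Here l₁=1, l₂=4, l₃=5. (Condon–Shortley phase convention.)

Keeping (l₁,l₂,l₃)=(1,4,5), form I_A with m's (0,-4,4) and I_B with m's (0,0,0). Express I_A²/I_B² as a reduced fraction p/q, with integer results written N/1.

9/25

Shared (l₁,l₂,l₃)=(1,4,5): N and (l;000)² cancel in I_A²/I_B².
A: Δ = 0!·2!·8!/11! = 1/495; Racah Σ t=0..0: t=0:+1/40320 = 1/40320; ⇒ 3j(1 4 5; 0 -4 4)² = 1/55, sgn -1
B: Δ = 0!·2!·8!/11! = 1/495; Racah Σ t=0..0: t=0:+1/576 = 1/576; ⇒ 3j(1 4 5; 0 0 0)² = 5/99, sgn -1
I_A²/I_B² = (1/55)/(5/99) = 9/25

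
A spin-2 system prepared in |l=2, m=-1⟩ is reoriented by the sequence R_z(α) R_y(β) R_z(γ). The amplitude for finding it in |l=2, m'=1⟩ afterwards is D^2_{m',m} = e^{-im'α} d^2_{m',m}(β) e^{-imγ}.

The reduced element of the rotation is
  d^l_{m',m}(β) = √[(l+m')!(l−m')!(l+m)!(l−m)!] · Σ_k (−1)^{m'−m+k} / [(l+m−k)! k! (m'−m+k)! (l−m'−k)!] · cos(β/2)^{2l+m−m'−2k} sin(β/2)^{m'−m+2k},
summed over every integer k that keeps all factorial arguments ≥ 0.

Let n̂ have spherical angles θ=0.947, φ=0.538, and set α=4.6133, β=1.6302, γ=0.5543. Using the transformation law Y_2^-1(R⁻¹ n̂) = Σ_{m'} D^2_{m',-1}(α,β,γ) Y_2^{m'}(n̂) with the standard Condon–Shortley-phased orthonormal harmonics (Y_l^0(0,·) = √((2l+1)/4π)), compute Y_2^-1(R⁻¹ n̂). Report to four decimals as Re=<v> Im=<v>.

Re=0.0511 Im=0.3379

Need the full column D^2_{m',-1} for m'=−2..2 at α=4.6133, β=1.6302, γ=0.5543.
cos(β/2)=0.685796, sin(β/2)=0.727794
d^2_{-2,-1}: single k=1 term ⇒ +0.469486;  D = -0.440029-0.163683i
d^2_{-1,-1}: k∈[0..1] ⇒ +0.221197 -0.747357 = -0.526160;  D = -0.231327+0.472580i
d^2_{0,-1}: k∈[0..1] ⇒ -0.575001 +0.647584 = +0.072583;  D = +0.061715+0.038204i
d^2_{1,-1}: k∈[0..1] ⇒ +0.747357 -0.280566 = +0.466791;  D = -0.283753+0.370645i
d^2_{2,-1}: single k=0 term ⇒ -0.528750;  D = +0.385986+0.361374i
Y_2^{m'}(θ=0.947,φ=0.538) and Σ D·Y over m':
  (-0.4400-0.1637i)·(+0.1208-0.2240i)  (-0.2313+0.4726i)·(+0.3145-0.1877i)  (+0.0617+0.0382i)·(+0.0074+0.0000i)  (-0.2838+0.3706i)·(-0.3145-0.1877i)  (+0.3860+0.3614i)·(+0.1208+0.2240i)
Y_2^-1(R⁻¹ n̂) = +0.051089+0.337901i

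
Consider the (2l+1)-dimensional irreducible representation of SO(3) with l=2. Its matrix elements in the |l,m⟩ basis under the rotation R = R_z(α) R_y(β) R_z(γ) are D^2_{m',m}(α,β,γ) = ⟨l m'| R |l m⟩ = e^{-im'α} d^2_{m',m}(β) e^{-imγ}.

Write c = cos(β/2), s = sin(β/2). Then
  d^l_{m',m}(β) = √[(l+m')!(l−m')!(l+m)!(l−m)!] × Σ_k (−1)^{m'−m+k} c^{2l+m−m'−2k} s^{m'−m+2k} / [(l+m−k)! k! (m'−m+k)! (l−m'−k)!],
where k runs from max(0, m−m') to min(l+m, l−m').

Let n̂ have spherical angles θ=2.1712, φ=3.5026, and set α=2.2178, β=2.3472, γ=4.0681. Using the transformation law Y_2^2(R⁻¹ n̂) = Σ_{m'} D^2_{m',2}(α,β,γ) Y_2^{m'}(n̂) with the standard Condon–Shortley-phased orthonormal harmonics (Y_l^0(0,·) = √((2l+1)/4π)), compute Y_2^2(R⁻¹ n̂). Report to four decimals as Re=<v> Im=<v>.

Need the full column D^2_{m',2} for m'=−2..2 at α=2.2178, β=2.3472, γ=4.0681.
cos(β/2)=0.386834, sin(β/2)=0.922149
d^2_{-2,2}: single k=4 term ⇒ +0.723111;  D = -0.613040+0.383498i
d^2_{-1,2}: single k=3 term ⇒ +0.606679;  D = +0.566759+0.216432i
d^2_{0,2}: single k=2 term ⇒ +0.311694;  D = -0.086803-0.299363i
d^2_{1,2}: single k=1 term ⇒ +0.106760;  D = -0.063891+0.085531i
d^2_{2,2}: single k=0 term ⇒ +0.022392;  D = +0.022392-0.000122i
Y_2^{m'}(θ=2.1712,φ=3.5026) and Σ D·Y over m':
  (-0.6130+0.3835i)·(+0.1974-0.1738i)  (+0.5668+0.2164i)·(+0.3369-0.1272i)  (-0.0868-0.2994i)·(-0.0134+0.0000i)  (-0.0639+0.0855i)·(-0.3369-0.1272i)  (+0.0224-0.0001i)·(+0.1974+0.1738i)
Y_2^2(R⁻¹ n̂) = +0.202157+0.170240i

Re=0.2022 Im=0.1702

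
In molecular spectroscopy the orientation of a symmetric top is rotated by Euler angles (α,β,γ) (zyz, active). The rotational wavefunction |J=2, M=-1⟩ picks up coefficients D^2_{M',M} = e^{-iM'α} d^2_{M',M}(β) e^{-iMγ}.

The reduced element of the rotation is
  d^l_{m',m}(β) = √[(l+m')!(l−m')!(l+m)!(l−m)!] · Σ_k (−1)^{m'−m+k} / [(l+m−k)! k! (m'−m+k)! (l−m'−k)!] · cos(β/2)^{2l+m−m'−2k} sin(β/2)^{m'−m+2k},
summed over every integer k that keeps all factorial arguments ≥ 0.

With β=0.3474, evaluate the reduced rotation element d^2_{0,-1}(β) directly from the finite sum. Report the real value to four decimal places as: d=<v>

d^2_{0,-1}(β=0.3474) via the finite sum:
c=cos(0.347400/2)=0.984952, s=sin(0.347400/2)=0.172828; N=√[2·2·1·6]=4.898979
The bounds max(0,m−m')=0 and min(l+m,l−m')=1 give 2 terms
  k=0: (−1)^1·4.8990/(2)·0.9850^3·0.1728^1 = -0.404515
  k=1: (−1)^2·4.8990/(2)·0.9850^1·0.1728^3 = +0.012455
d^2_{0,-1}(0.3474) = -0.404515 +0.012455 = -0.392060

d=-0.3921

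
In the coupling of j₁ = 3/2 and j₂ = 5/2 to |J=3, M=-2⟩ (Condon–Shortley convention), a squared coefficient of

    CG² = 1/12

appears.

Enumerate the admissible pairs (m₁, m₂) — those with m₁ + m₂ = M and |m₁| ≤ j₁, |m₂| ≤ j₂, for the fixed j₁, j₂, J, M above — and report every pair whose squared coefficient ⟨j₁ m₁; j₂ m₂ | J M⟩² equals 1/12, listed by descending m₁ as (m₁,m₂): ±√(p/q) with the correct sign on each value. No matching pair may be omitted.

(-1/2,-3/2): +√(1/12)

Admissible pairs with m₁+m₂ = M = -2: (-3/2,-1/2), (-1/2,-3/2), (1/2,-5/2)
  (m₁,m₂)=(1/2,-5/2): CG² = 5/12, CG = +√(5/12)
  (m₁,m₂)=(-1/2,-3/2): CG² = 1/12, CG = +√(1/12)   ← matches the target
  (m₁,m₂)=(-3/2,-1/2): CG² = 1/2, CG = −√(1/2)
Pairs with CG² = 1/12: (-1/2,-3/2): +√(1/12)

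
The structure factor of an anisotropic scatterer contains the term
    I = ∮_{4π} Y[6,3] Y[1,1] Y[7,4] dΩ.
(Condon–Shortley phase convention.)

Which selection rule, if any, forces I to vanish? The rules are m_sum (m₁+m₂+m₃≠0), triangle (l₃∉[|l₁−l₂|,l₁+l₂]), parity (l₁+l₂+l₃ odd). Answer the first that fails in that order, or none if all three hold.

Σmᵢ = 8  ✗
l₃∈[|l₁−l₂|,l₁+l₂]=[5,7], have l₃=7
Σlᵢ = 14 ⇒ even

m_sum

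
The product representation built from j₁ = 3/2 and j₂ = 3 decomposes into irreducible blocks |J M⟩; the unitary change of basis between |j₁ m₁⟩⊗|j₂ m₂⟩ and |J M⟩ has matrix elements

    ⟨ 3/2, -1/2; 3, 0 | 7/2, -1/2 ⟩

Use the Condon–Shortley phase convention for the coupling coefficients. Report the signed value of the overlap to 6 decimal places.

j₁+j₂−J=1  J+j₁−j₂=2  J−j₁+j₂=5  j₁+j₂+J+1=9
(j₁±m₁, j₂±m₂, J±M) = (1,2,3,3,3,4)
P² = 384/7
sum k=0..1:
  [0] +1/24 = 1/24
  [1] −1/12 = -1/12
S = -1/24
C² = P²·S² = 2/21 ; C = -0.308607

-0.308607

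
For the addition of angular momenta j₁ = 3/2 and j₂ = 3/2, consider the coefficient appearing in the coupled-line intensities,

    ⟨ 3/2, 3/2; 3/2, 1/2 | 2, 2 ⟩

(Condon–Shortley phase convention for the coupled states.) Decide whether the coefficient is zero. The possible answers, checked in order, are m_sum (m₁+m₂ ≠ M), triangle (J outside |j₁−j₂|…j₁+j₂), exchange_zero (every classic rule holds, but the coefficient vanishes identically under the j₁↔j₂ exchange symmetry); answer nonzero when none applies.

m-sum: m₁+m₂ = 3/2+1/2 = 2, M = 2  ✓
triangle: |j₁−j₂| = 0 ≤ J = 2 ≤ j₁+j₂ = 3  ✓
exchange: j₁≠j₂ or m₁≠m₂ — the exchange symmetry imposes no constraint here
value check: CG = +√(1/2) = +0.707107 ≠ 0

nonzero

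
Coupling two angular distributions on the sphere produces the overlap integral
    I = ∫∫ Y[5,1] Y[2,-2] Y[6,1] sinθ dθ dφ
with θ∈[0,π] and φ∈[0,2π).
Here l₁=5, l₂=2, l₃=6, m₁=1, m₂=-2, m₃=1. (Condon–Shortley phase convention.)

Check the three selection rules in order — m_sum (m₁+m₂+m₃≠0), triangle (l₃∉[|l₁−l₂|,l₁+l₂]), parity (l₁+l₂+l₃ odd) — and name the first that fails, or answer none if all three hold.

parity

Σmᵢ = 0  ✓
l₃∈[|l₁−l₂|,l₁+l₂]=[3,7], have l₃=6  ✓
Σlᵢ = 13 ⇒ odd  ✗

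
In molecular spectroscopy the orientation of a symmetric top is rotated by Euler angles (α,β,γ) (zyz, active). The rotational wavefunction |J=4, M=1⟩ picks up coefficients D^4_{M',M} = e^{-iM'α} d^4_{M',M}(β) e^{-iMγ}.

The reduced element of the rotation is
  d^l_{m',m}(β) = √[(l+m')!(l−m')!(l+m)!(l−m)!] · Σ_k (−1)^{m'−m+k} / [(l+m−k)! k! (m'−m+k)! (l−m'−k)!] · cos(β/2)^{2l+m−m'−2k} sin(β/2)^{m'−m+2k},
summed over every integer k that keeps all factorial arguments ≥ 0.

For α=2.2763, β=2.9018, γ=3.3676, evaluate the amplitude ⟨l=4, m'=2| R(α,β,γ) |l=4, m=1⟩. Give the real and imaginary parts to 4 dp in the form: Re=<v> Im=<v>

First d^4_{2,1}(β=2.9018), then the phase factors e^{-i(2)α} and e^{-i(1)γ}:
With c≡cos(β/2)=0.119609 and s≡sin(β/2)=0.992821, N=[720·2·120·6]^{1/2}=1018.233765
k∈{0,1,2} keeps every argument non-negative
  k=0: (−1)^1·1018.2338/(240)·0.1196^7·0.9928^1 = -0.000001
  k=1: (−1)^2·1018.2338/(48)·0.1196^5·0.9928^3 = +0.000508
  k=2: (−1)^3·1018.2338/(72)·0.1196^3·0.9928^5 = -0.023343
d^4_{2,1}(2.9018) = -0.000001 +0.000508 -0.023343 = -0.022837
Attach z-rotation phases: D = e^{-i(2)(2.2763)}·(-0.022837)·e^{-i(1)(3.3676)} = +0.001511+0.022787i

Re=0.0015 Im=0.0228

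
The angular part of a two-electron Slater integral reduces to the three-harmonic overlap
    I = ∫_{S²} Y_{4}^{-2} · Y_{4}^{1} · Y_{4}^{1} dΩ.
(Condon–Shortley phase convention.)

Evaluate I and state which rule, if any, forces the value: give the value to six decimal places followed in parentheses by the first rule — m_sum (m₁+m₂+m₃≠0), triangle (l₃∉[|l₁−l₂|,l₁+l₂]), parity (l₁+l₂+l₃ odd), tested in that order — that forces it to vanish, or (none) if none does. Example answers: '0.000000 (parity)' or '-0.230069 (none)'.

0.144370 (none)

m-sum 0 ✓  L=12 even ✓  0≤4≤8 ✓
Π(2lᵢ+1) = 9×9×9 = 729
triangle coeff Δ(4,4,4) = 1/450450
Σ_t [0,4]: t=0:+1/13824 t=1:−1/216 t=2:+1/64 t=3:−1/216 t=4:+1/13824 = 5/768
(3j)²=18/1001 [(4 4 4; 0 0 0)], sign=+1
Σ_t [2,4]: t=2:+1/576 t=3:−1/144 t=4:+1/576 = -1/288
(3j)²=20/1001 [(4 4 4; -2 1 1)], sign=+1
⇒ 4πI² = 262440/1002001
I = (+1)√(262440/1002001/(4π)) = 0.14436968
No selection rule forces the value: the integral is nonzero (none).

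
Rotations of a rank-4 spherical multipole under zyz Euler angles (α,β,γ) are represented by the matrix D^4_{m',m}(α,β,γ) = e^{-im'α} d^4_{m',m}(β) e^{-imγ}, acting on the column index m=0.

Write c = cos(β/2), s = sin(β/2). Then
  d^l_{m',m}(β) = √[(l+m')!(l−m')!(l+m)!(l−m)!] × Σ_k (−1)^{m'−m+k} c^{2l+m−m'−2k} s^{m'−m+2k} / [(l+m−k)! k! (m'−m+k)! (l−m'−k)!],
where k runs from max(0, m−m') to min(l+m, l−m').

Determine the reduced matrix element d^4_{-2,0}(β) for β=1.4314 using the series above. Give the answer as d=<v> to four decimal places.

d=-0.3353

d^4_{-2,0}(β=1.4314) via the finite sum:
With c≡cos(β/2)=0.754634 and s≡sin(β/2)=0.656146, N=[2·720·24·24]^{1/2}=910.735966
The bounds max(0,m−m')=2 and min(l+m,l−m')=4 give 3 terms
  k=2: (−1)^0·910.7360/(96)·0.7546^6·0.6561^2 = +0.754294
  k=3: (−1)^1·910.7360/(36)·0.7546^4·0.6561^4 = -1.520678
  k=4: (−1)^2·910.7360/(96)·0.7546^2·0.6561^6 = +0.431118
d^4_{-2,0}(1.4314) = +0.754294 -1.520678 +0.431118 = -0.335266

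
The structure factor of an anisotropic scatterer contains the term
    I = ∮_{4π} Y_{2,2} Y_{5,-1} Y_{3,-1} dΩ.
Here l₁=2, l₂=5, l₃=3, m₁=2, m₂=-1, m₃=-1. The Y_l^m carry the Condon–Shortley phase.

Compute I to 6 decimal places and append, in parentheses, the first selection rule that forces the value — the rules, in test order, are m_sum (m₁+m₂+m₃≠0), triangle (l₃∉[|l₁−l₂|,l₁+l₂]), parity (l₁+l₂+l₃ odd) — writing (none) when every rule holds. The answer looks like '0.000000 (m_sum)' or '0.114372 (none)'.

m-sum 0 ✓  L=10 even ✓  3≤3≤7 ✓
Π(2lᵢ+1) = 5×11×7 = 385
triangle coeff Δ(2,5,3) = 1/2310
Σ_t [2,2]: t=2:+1/144 = 1/144
(3j)²=10/231 [(2 5 3; 0 0 0)], sign=-1
Σ_t [0,0]: t=0:+1/1152 = 1/1152
(3j)²=1/154 [(2 5 3; 2 -1 -1)], sign=+1
⇒ 4πI² = 25/231
I = (-1)√(25/231/(4π)) = -0.09280237
No selection rule forces the value: the integral is nonzero (none).

-0.092802 (none)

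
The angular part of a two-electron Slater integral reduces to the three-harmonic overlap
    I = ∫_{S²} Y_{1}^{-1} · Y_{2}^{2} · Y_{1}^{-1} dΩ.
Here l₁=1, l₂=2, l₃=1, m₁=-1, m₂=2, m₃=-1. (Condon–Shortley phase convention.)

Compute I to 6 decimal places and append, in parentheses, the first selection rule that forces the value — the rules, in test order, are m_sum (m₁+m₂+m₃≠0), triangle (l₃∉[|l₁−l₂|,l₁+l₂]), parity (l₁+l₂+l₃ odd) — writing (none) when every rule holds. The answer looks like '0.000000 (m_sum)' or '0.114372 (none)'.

m-sum 0 ✓  L=4 even ✓  1≤1≤3 ✓
Π(2lᵢ+1) = 3×5×3 = 45
triangle coeff Δ(1,2,1) = 1/30
Σ_t [1,1]: t=1:−1/1 = -1/1
(3j)²=2/15 [(1 2 1; 0 0 0)], sign=+1
Σ_t [2,2]: t=2:+1/4 = 1/4
(3j)²=1/5 [(1 2 1; -1 2 -1)], sign=+1
⇒ 4πI² = 6/5
I = (+1)√(6/5/(4π)) = 0.30901936
No selection rule forces the value: the integral is nonzero (none).

0.309019 (none)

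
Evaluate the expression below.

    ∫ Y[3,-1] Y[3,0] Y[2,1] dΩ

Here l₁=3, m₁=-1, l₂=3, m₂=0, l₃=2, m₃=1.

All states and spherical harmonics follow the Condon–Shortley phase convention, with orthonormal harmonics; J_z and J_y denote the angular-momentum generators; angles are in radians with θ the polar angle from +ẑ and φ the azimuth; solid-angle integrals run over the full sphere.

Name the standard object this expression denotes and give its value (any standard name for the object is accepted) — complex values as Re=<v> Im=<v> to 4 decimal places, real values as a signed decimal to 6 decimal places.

Gaunt coefficient, -0.059471

This is a Gaunt coefficient — the integral of a triple product of spherical harmonics over the sphere.
Checks pass: Σm=0; 8 even; l₃=2∈[0,6].
(2·3+1)(2·3+1)(2·2+1) = 245
Δ: 4! 2! 2! / 9! → 1/3780
sum: t=1:−1/24 t=2:+1/4 t=3:−1/24 = 1/6
3j²(3 3 2; 0 0 0) = Δ·Π!·Σ² = 4/105  (sign +1)
sum: t=2:+1/8 t=3:−1/12 = 1/24
3j²(3 3 2; -1 0 1) = Δ·Π!·Σ² = 1/210  (sign -1)
combine: 4πI² = 245·4/105·1/210 = 2/45
take √, sign -1: I = -0.05947080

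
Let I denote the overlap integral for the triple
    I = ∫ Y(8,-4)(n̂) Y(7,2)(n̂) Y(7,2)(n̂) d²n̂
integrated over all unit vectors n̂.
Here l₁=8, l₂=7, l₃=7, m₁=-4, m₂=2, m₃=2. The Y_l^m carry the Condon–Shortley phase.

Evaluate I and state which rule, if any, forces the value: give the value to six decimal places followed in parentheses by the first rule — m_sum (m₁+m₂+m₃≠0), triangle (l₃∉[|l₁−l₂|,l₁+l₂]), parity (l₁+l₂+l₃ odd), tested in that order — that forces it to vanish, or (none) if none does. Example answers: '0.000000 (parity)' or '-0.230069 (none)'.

0.112090 (none)

m-sum 0 ✓  L=22 even ✓  1≤7≤15 ✓
Π(2lᵢ+1) = 17×15×15 = 3825
triangle coeff Δ(8,7,7) = 1/22086194130
Σ_t [1,7]: t=1:−1/18289152000 t=2:+1/248832000 t=3:−1/24883200 t=4:+1/11943936 t=5:−1/24883200 t=6:+1/248832000 t=7:−1/18289152000 = 11/975421440
(3j)²=1750/289731 [(8 7 7; 0 0 0)], sign=-1
Σ_t [4,8]: t=4:+1/2786918400 t=5:−1/174182400 t=6:+1/74649600 t=7:−1/174182400 t=8:+1/2786918400 = 11/4180377600
(3j)²=660/96577 [(8 7 7; -4 2 2)], sign=-1
⇒ 4πI² = 86625000/548653937
I = (+1)√(86625000/548653937/(4π)) = 0.11209015
No selection rule forces the value: the integral is nonzero (none).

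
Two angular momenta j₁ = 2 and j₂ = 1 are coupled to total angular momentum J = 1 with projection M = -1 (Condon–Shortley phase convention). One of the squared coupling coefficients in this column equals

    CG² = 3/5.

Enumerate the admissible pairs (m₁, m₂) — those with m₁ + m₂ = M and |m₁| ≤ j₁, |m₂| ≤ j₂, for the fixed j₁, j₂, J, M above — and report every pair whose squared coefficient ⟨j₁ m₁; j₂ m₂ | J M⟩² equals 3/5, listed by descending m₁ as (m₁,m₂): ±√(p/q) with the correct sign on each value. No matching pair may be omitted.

Admissible pairs with m₁+m₂ = M = -1: (-2,1), (-1,0), (0,-1)
  (m₁,m₂)=(0,-1): CG² = 1/10, CG = +√(1/10)
  (m₁,m₂)=(-1,0): CG² = 3/10, CG = −√(3/10)
  (m₁,m₂)=(-2,1): CG² = 3/5, CG = +√(3/5)   ← matches the target
Pairs with CG² = 3/5: (-2,1): +√(3/5)

(-2,1): +√(3/5)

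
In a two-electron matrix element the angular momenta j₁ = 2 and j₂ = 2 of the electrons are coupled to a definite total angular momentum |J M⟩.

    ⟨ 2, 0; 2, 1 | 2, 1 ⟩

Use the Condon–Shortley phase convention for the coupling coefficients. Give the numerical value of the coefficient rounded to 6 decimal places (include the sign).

√[5·2!2!2!/7! · 2!2!3!1!3!1!] = √(8/7)
  +(−1)^1/∏(1,1,1,2,1,0)! = -1/2  (running -1/2)
  +(−1)^2/∏(2,0,0,1,2,1)! = 1/4  (running -1/4)
⟨..|..⟩ = √(8/7)·(-1/4) = -0.267261

−√(1/14) ≈ -0.267261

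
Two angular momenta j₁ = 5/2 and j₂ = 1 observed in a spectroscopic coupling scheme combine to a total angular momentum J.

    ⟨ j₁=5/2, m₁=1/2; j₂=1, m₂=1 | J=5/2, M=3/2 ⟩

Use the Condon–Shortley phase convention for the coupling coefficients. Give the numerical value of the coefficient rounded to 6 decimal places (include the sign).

-0.676123

√[6·1!4!1!/7! · 3!2!2!0!4!1!] = √(576/35)
  +(−1)^1/∏(1,0,1,1,3,0)! = -1/6  (running -1/6)
⟨..|..⟩ = √(576/35)·(-1/6) = -0.676123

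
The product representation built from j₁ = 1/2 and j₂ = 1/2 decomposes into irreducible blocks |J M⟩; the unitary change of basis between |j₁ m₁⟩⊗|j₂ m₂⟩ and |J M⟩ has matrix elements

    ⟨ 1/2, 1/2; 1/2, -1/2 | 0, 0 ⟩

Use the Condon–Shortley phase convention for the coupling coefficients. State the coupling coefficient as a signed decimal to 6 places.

triangle: 1!·0!·0!/2! = 1/2
(j±m)!: 1!·0!·0!·1!·0!·0! = 1
prefactor² = (2J+1)·Δ·N² = 1/2
  k=0: +1/(0!·1!·0!·0!·0!·0!) = 1
Σ = 1  ⇒  CG² = 1/2·1² = 1/2
CG = +√(1/2) = +0.707107

+√(1/2) ≈ +0.707107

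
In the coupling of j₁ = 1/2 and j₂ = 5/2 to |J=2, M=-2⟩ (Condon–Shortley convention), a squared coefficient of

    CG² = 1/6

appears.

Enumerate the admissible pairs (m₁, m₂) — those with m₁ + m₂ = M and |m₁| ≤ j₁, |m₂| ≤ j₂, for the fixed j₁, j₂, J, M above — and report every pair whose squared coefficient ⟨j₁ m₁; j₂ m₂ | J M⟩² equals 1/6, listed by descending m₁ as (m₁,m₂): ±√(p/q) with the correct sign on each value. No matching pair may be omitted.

Admissible pairs with m₁+m₂ = M = -2: (-1/2,-3/2), (1/2,-5/2)
  (m₁,m₂)=(1/2,-5/2): CG² = 5/6, CG = +√(5/6)
  (m₁,m₂)=(-1/2,-3/2): CG² = 1/6, CG = −√(1/6)   ← matches the target
Pairs with CG² = 1/6: (-1/2,-3/2): −√(1/6)

(-1/2,-3/2): −√(1/6)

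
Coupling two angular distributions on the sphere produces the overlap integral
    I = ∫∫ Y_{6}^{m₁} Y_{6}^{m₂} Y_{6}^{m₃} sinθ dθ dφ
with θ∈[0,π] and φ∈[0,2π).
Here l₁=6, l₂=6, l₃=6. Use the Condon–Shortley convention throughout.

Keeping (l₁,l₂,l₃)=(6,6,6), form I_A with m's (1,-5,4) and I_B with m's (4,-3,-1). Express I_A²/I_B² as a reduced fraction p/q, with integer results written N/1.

297/125

l's match ⇒ only the (l;m) 3-j factors differ between A and B.
A: triangle coeff Δ(6,6,6) = 1/325909584; Σ_t [0,1]: t=0:+1/10368000 t=1:−1/4147200 = -1/6912000; (3j)²=189/16796 [(6 6 6; 1 -5 4)], sign=-1
B: triangle coeff Δ(6,6,6) = 1/325909584; Σ_t [0,2]: t=0:+1/1244160 t=1:−1/691200 t=2:+1/4147200 = -1/2488320; (3j)²=875/184756 [(6 6 6; 4 -3 -1)], sign=+1
I_A²/I_B² = (189/16796)/(875/184756) = 297/125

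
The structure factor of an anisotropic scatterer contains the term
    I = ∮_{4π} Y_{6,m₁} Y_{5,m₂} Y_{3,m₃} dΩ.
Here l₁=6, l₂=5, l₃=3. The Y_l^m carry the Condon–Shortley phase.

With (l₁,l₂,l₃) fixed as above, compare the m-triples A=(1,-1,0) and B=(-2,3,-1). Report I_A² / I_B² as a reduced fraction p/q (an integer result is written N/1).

5/7

Shared (l₁,l₂,l₃)=(6,5,3): N and (l;000)² cancel in I_A²/I_B².
A: Δ = 8!·4!·2!/15! = 1/675675; Racah Σ t=2..4: t=2:+1/17280 t=3:−1/2880 t=4:+1/6912 = -1/6912; ⇒ 3j(6 5 3; 1 -1 0)² = 5/429, sgn +1
B: Δ = 8!·4!·2!/15! = 1/675675; Racah Σ t=6..8: t=6:+1/11520 t=7:−1/30240 t=8:+1/1935360 = 1/18432; ⇒ 3j(6 5 3; -2 3 -1)² = 7/429, sgn +1
I_A²/I_B² = (5/429)/(7/429) = 5/7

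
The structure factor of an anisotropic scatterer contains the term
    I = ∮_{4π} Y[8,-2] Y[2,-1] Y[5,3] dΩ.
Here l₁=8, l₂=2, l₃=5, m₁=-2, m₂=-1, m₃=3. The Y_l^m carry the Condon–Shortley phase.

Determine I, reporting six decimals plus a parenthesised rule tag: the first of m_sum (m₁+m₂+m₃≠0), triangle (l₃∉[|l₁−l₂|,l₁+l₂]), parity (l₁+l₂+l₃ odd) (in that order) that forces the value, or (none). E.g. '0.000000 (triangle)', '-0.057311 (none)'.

l₃=5 ∉ [6,10] — triangle fails ⇒ I = 0

0.000000 (triangle)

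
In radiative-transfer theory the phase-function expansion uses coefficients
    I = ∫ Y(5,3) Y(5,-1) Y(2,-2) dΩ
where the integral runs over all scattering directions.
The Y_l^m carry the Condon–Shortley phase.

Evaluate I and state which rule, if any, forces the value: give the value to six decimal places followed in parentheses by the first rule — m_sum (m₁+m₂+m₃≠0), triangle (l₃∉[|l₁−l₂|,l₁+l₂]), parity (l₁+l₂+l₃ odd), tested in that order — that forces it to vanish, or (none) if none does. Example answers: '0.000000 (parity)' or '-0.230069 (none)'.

0.171169 (none)

m-sum 0 ✓  L=12 even ✓  0≤2≤10 ✓
Π(2lᵢ+1) = 11×11×5 = 605
triangle coeff Δ(5,5,2) = 1/38610
Σ_t [3,5]: t=3:−1/2880 t=4:+1/576 t=5:−1/2880 = 1/960
(3j)²=10/429 [(5 5 2; 0 0 0)], sign=+1
Σ_t [2,2]: t=2:+1/5760 = 1/5760
(3j)²=56/2145 [(5 5 2; 3 -1 -2)], sign=+1
⇒ 4πI² = 560/1521
I = (+1)√(560/1521/(4π)) = 0.17116875
No selection rule forces the value: the integral is nonzero (none).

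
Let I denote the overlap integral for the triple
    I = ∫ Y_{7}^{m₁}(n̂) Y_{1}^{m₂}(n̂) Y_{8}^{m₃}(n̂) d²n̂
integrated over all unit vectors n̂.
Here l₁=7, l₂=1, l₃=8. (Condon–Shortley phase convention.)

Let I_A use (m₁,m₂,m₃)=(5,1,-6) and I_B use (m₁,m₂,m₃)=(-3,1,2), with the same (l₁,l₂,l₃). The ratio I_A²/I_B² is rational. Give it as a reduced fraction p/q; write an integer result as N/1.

Shared (l₁,l₂,l₃)=(7,1,8): N and (l;000)² cancel in I_A²/I_B².
A: Δ = 0!·14!·2!/17! = 1/2040; Racah Σ t=0..0: t=0:+1/1916006400 = 1/1916006400; ⇒ 3j(7 1 8; 5 1 -6)² = 91/2040, sgn +1
B: Δ = 0!·14!·2!/17! = 1/2040; Racah Σ t=0..0: t=0:+1/174182400 = 1/174182400; ⇒ 3j(7 1 8; -3 1 2)² = 1/136, sgn +1
I_A²/I_B² = (91/2040)/(1/136) = 91/15

91/15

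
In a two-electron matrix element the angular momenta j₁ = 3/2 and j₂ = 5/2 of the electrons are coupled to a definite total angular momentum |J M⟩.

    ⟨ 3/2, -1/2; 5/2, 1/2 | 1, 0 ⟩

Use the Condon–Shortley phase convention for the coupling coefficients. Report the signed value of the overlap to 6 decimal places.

+√(3/10) ≈ +0.547723

√[3·3!0!2!/6! · 1!2!3!2!1!1!] = √(6/5)
  +(−1)^2/∏(2,1,0,1,0,1)! = 1/2  (running 1/2)
⟨..|..⟩ = √(6/5)·(1/2) = +0.547723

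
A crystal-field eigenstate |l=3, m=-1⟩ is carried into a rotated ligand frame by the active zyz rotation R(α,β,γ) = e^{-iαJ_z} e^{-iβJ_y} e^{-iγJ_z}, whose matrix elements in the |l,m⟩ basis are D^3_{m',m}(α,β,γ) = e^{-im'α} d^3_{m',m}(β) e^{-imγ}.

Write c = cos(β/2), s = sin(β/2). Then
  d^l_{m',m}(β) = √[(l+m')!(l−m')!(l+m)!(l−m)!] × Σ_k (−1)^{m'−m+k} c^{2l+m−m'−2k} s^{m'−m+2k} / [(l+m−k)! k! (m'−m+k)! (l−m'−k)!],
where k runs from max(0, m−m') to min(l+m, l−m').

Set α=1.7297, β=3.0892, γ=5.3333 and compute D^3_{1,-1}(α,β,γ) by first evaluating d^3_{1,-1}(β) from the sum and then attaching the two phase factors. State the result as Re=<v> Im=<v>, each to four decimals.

First d^3_{1,-1}(β=3.0892), then the phase factors e^{-i(1)α} and e^{-i(-1)γ}:
Half-angle: c=0.026193, s=0.999657. N=√(24·2·2·24)=48.000000
The bounds max(0,m−m')=0 and min(l+m,l−m')=2 give 3 terms
  k=0: (−1)^2·48.0000/(8)·0.0262^4·0.9997^2 = +0.000003
  k=1: (−1)^3·48.0000/(6)·0.0262^2·0.9997^4 = -0.005481
  k=2: (−1)^4·48.0000/(48)·0.0262^0·0.9997^6 = +0.997943
d^3_{1,-1}(3.0892) = +0.000003 -0.005481 +0.997943 = +0.992465
Attach z-rotation phases: D = e^{-i(1)(1.7297)}·(+0.992465)·e^{-i(-1)(5.3333)} = -0.888414-0.442387i

Re=-0.8884 Im=-0.4424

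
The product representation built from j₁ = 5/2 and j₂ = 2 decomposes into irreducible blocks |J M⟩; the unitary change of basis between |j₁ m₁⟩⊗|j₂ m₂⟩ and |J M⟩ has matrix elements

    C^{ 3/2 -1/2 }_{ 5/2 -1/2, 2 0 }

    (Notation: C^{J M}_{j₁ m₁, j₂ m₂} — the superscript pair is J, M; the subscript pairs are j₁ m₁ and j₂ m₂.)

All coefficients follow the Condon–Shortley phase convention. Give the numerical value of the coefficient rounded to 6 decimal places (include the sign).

j₁+j₂−J=3  J+j₁−j₂=2  J−j₁+j₂=1  j₁+j₂+J+1=7
(j₁±m₁, j₂±m₂, J±M) = (2,3,2,2,1,2)
P² = 32/35
sum k=1..2:
  [1] −1/4 = -1/4
  [2] +1/2 = 1/2
S = 1/4
C² = P²·S² = 2/35 ; C = +0.239046

+√(2/35) ≈ +0.239046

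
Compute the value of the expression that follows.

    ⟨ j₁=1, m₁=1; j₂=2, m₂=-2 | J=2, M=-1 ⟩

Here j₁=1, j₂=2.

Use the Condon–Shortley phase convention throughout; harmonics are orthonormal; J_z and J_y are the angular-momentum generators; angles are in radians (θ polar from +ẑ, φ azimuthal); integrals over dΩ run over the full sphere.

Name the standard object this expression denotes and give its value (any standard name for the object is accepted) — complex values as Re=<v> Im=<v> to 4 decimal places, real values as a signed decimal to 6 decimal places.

This is a Clebsch–Gordan (vector-coupling) coefficient.
√[5·1!1!3!/6! · 2!0!0!4!1!3!] = √(12)
  +(−1)^0/∏(0,1,0,0,1,3)! = 1/6  (running 1/6)
⟨..|..⟩ = √(12)·(1/6) = +0.577350

Clebsch–Gordan coefficient, +√(1/3) ≈ +0.577350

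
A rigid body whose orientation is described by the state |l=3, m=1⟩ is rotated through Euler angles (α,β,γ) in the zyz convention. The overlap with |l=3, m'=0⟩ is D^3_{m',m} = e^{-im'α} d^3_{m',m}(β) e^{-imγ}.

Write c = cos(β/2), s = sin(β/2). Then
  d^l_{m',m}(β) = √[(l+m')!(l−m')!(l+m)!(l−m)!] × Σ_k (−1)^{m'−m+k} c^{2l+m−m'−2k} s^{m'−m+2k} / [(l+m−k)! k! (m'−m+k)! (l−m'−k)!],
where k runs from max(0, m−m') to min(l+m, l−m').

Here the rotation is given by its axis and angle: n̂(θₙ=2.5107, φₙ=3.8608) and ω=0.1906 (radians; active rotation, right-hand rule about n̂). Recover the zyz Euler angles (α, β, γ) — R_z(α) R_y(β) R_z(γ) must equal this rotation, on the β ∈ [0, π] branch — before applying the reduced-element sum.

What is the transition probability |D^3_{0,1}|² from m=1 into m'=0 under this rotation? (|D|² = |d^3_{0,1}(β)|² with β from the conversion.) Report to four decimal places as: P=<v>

Axis–angle → zyz. n̂ = (sinθₙcosφₙ, sinθₙsinφₙ, cosθₙ) = (-0.443773, -0.388597, -0.807501), ω = 0.1906.
R = I cosω + sinω [n̂]ₓ + (1−cosω) n̂n̂ᵀ gives
  R = [+0.985457, +0.156102, -0.067130; -0.149857, +0.984625, +0.089754; +0.080108, -0.078389, +0.993699]
β = atan2(√(R₁₃²+R₂₃²), R₃₃) = 0.112317; α = atan2(R₂₃, R₁₃) mod 2π = 2.212968; γ = atan2(R₃₂, −R₃₁) mod 2π = 3.916146
Split into d^3_{0,1}(β=0.1123) × two z-phases.
Half-angle: c=0.998424, s=0.056129. N=√(6·6·24·2)=41.569219
k: max(0,(1)−(0))=1 … min(3+(1),3−(0))=3
  k=1: (−1)^0·41.5692/(12)·0.9984^5·0.0561^1 = +0.192909
  k=2: (−1)^1·41.5692/(4)·0.9984^3·0.0561^3 = -0.001829
  k=3: (−1)^2·41.5692/(12)·0.9984^1·0.0561^5 = +0.000002
d^3_{0,1}(0.1123) = +0.192909 -0.001829 +0.000002 = +0.191082
|D^3_{0,1}|² = |d^3_{0,1}(β)|² = (+0.191082)² = 0.036512 (the z-rotation phases have unit modulus)

P=0.0365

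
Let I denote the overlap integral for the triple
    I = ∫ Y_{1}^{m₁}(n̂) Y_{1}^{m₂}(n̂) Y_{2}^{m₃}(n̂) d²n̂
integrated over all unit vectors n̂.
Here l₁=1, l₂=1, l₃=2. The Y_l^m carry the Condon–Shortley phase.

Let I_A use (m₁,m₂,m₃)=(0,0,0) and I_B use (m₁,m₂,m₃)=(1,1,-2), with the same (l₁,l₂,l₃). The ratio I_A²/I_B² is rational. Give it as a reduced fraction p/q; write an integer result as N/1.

Same 1,1,2: normalisation and zero-m 3j drop out of the ratio.
A: Δ: 0! 2! 2! / 5! → 1/30; sum: t=0:+1/1 = 1/1; 3j²(1 1 2; 0 0 0) = Δ·Π!·Σ² = 2/15  (sign +1)
B: Δ: 0! 2! 2! / 5! → 1/30; sum: t=0:+1/4 = 1/4; 3j²(1 1 2; 1 1 -2) = Δ·Π!·Σ² = 1/5  (sign +1)
I_A²/I_B² = (2/15)/(1/5) = 2/3

2/3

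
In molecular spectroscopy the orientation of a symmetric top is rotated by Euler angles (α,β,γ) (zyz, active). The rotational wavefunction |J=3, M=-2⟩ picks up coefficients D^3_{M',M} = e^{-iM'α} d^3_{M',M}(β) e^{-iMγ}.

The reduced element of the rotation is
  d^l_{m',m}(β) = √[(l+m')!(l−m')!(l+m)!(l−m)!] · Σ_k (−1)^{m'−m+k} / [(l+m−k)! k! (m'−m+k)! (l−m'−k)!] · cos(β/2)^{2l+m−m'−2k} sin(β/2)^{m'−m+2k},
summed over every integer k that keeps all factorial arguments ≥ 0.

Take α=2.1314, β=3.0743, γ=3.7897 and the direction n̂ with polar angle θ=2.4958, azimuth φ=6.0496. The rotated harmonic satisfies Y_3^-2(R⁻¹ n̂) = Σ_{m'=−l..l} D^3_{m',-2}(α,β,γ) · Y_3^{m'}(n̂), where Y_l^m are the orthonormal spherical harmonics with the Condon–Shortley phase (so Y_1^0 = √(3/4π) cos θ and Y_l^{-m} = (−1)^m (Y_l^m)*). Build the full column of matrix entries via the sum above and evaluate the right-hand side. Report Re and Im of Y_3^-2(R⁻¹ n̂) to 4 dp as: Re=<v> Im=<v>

Need the full column D^3_{m',-2} for m'=−3..3 at α=2.1314, β=3.0743, γ=3.7897.
cos(β/2)=0.033640, sin(β/2)=0.999434
d^3_{-3,-2}: single k=1 term ⇒ +0.000000;  D = +0.000000+0.000000i
d^3_{-2,-2}: k∈[0..1] ⇒ +0.000000 -0.000006 = -0.000006;  D = -0.000005+0.000004i
d^3_{-1,-2}: k∈[0..1] ⇒ -0.000000 +0.000240 = +0.000240;  D = -0.000230-0.000068i
d^3_{0,-2}: k∈[0..1] ⇒ +0.000007 -0.006184 = -0.006177;  D = -0.001675-0.005946i
d^3_{1,-2}: k∈[0..1] ⇒ -0.000240 +0.106078 = +0.105838;  D = +0.071021-0.078470i
d^3_{2,-2}: k∈[0..1] ⇒ +0.005645 -0.996609 = -0.990963;  D = +0.975827+0.172542i
d^3_{3,-2}: single k=0 term ⇒ -0.082168;  D = -0.030904-0.076135i
Y_3^{m'}(θ=2.4958,φ=6.0496) and Σ D·Y over m':
  (+0.0000+0.0000i)·(+0.0695+0.0586i)  (-0.0000+0.0000i)·(-0.2639-0.1331i)  (-0.0002-0.0001i)·(+0.4142+0.0985i)  (-0.0017-0.0059i)·(-0.0563+0.0000i)  (+0.0710-0.0785i)·(-0.4142+0.0985i)  (+0.9758+0.1725i)·(-0.2639+0.1331i)  (-0.0309-0.0761i)·(-0.0695+0.0586i)
Y_3^-2(R⁻¹ n̂) = -0.295599+0.127642i

Re=-0.2956 Im=0.1276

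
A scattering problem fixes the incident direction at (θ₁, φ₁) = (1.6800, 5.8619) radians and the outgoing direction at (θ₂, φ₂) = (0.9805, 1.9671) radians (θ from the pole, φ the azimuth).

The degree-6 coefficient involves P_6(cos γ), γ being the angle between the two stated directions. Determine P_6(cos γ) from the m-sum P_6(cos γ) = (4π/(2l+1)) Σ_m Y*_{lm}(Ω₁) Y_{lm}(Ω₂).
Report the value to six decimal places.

-0.005955

Expand P_6 via completeness: Σ_{m} conj(Y_{6,m}) at Ω₁ times Y_{6,m} at Ω₂ —
  term(m=-6) = -0.01421 - 0.07265j   from Y*(Ω₁)=-0.38098 - 0.26848j, Y(Ω₂)=0.11471 + 0.10985j
  term(m=-5) = -0.05294 - 0.03815j   from Y*(Ω₁)=0.09035 + 0.15222j, Y(Ω₂)=-0.33796 + 0.14718j
  term(m=-4) = 0.12291 - 0.01591j   from Y*(Ω₁)=0.03455 + 0.30086j, Y(Ω₂)=-0.00590 - 0.40920j
  term(m=-3) = 0.01079 - 0.01310j   from Y*(Ω₁)=0.06045 - 0.19073j, Y(Ω₂)=0.07870 + 0.03160j
  term(m=-2) = -0.00519 - 0.08046j   from Y*(Ω₁)=0.16939 - 0.18996j, Y(Ω₂)=0.22237 - 0.22560j
  term(m=-1) = -0.03249 - 0.03046j   from Y*(Ω₁)=-0.18933 + 0.08484j, Y(Ω₂)=0.08287 + 0.19804j
  term(m=+0) = -0.06390 + 0.00000j   from Y*(Ω₁)=-0.24136 + 0.00000j, Y(Ω₂)=0.26475 + 0.00000j
  term(m=+1) = -0.03249 + 0.03046j   from Y*(Ω₁)=0.18933 + 0.08484j, Y(Ω₂)=-0.08287 + 0.19804j
  term(m=+2) = -0.00519 + 0.08046j   from Y*(Ω₁)=0.16939 + 0.18996j, Y(Ω₂)=0.22237 + 0.22560j
  term(m=+3) = 0.01079 + 0.01310j   from Y*(Ω₁)=-0.06045 - 0.19073j, Y(Ω₂)=-0.07870 + 0.03160j
  term(m=+4) = 0.12291 + 0.01591j   from Y*(Ω₁)=0.03455 - 0.30086j, Y(Ω₂)=-0.00590 + 0.40920j
  term(m=+5) = -0.05294 + 0.03815j   from Y*(Ω₁)=-0.09035 + 0.15222j, Y(Ω₂)=0.33796 + 0.14718j
  term(m=+6) = -0.01421 + 0.07265j   from Y*(Ω₁)=-0.38098 + 0.26848j, Y(Ω₂)=0.11471 - 0.10985j
Σ over m = -0.00616 + 0.00000j; ×(4π/13) → -0.00596 + 0.00000j. Real part: -0.005955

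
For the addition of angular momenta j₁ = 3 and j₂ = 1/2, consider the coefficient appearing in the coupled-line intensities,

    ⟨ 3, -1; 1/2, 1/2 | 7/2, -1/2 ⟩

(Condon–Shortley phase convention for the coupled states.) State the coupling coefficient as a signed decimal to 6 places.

j₁+j₂−J=0  J+j₁−j₂=6  J−j₁+j₂=1  j₁+j₂+J+1=8
(j₁±m₁, j₂±m₂, J±M) = (2,4,1,0,3,4)
P² = 6912/7
sum k=0..0:
  [0] +1/48 = 1/48
S = 1/48
C² = P²·S² = 3/7 ; C = +0.654654

+0.654654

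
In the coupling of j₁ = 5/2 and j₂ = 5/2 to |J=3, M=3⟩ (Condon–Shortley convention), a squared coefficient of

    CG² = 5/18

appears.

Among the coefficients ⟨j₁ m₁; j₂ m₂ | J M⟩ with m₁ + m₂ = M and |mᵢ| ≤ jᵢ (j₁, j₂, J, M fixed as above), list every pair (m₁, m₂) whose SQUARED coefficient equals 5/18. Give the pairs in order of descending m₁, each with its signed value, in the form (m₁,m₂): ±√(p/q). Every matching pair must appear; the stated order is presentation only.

(5/2,1/2): +√(5/18); (1/2,5/2): +√(5/18)

Admissible pairs with m₁+m₂ = M = 3: (1/2,5/2), (3/2,3/2), (5/2,1/2)
  (m₁,m₂)=(5/2,1/2): CG² = 5/18, CG = +√(5/18)   ← matches the target
  (m₁,m₂)=(3/2,3/2): CG² = 4/9, CG = −√(4/9)
  (m₁,m₂)=(1/2,5/2): CG² = 5/18, CG = +√(5/18)   ← matches the target
Pairs with CG² = 5/18: (5/2,1/2): +√(5/18); (1/2,5/2): +√(5/18)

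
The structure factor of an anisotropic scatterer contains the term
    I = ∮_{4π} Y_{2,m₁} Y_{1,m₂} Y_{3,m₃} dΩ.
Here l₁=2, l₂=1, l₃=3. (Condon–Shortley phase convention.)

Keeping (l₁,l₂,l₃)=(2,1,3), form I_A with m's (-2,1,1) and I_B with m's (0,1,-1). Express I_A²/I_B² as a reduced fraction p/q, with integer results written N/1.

l's match ⇒ only the (l;m) 3-j factors differ between A and B.
A: triangle coeff Δ(2,1,3) = 1/105; Σ_t [0,0]: t=0:+1/48 = 1/48; (3j)²=1/105 [(2 1 3; -2 1 1)], sign=+1
B: triangle coeff Δ(2,1,3) = 1/105; Σ_t [0,0]: t=0:+1/8 = 1/8; (3j)²=2/35 [(2 1 3; 0 1 -1)], sign=+1
I_A²/I_B² = (1/105)/(2/35) = 1/6

1/6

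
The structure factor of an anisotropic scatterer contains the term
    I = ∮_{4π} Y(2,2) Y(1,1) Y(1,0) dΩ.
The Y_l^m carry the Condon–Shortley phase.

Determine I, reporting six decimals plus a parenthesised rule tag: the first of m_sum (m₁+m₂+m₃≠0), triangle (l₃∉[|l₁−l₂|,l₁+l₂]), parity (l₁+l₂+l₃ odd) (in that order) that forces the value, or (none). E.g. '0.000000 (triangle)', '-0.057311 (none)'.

0.000000 (m_sum)

2 + 1 + 0 = 3 ≠ 0: azimuthal integral kills it; I = 0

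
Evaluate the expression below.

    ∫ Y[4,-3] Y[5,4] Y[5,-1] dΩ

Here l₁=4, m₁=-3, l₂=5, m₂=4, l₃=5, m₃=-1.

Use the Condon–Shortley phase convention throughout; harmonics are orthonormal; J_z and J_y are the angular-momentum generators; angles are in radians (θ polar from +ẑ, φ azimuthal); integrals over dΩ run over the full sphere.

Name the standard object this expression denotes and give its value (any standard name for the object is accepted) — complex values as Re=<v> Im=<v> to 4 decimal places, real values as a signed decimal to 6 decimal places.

Gaunt coefficient, -0.168084

This is a Gaunt coefficient — the integral of a triple product of spherical harmonics over the sphere.
Rules hold: Σm=0, L=14 even, 1≤5≤9.
N = 9·11·11 = 1089
Δ = 4!·4!·6!/15! = 1/3153150
Racah Σ t=0..4: t=0:+1/69120 t=1:−1/1728 t=2:+1/576 t=3:−1/1728 t=4:+1/69120 = 7/11520
⇒ 3j(4 5 5; 0 0 0)² = 2/143, sgn -1
Racah Σ t=3..4: t=3:−1/103680 t=4:+1/17280 = 1/20736
⇒ 3j(4 5 5; -3 4 -1)² = 10/429, sgn +1
4πI² = N·(3j₀)²·(3jₘ)² = 60/169
I = -1·√(0.35503/4π) = -0.16808437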